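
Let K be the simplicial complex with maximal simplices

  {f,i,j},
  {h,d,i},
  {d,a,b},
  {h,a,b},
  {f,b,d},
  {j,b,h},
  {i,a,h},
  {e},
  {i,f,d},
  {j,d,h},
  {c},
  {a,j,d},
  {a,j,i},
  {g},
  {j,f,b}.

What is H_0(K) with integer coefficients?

Order the vertices as a < b < c < d < e < f < g < h < i < j. Listing each simplex with vertices in this order, K has dimension 2 with simplices:

  0-simplices (10): a, b, c, d, e, f, g, h, i, j
  1-simplices (18): ab, ad, ah, ai, aj, bd, bf, bh, bj, df, dh, di, dj, fi, fj, hi, hj, ij
  2-simplices (12): abd, abh, adj, ahi, aij, bdf, bfj, bhj, dfi, dhi, dhj, fij

Hence C_0 ≅ Z^10, C_1 ≅ Z^18, C_2 ≅ Z^12.

∂_1: C_1 → C_0 maps an edge to its endpoints' difference, ∂[p,q] = q − p.
This gives a 10×18 integer matrix of rank 6; reducing to Smith normal form yields diagonal entries (1,1,1,1,1,1).

∂_2: C_2 → C_1 sends each 2-simplex [p,q,r] to [q,r] − [p,r] + [p,q]. For instance
  ∂dfi = fi − di + df,
  ∂dhi = hi − di + dh.
As a 18×12 matrix over Z this has rank 12, with invariant factors (1,1,1,1,1,1,1,1,1,1,1,2).

Reading off H_k = ker ∂_k / im ∂_{k+1}:

  H_0: rank C_0 − rank ∂_1 = 10 − 6 = 4, and the invariant factors of ∂_1 are all 1, so H_0 = Z^4.

H_0 = Z^4.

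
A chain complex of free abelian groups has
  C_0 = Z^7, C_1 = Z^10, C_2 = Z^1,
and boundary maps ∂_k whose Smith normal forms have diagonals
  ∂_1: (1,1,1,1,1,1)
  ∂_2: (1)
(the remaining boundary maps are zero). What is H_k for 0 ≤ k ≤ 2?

H_0: b_0 = 7 − 0 − 6 = 1; torsion from ∂_1 factors > 1: none. So H_0 = Z.
H_1: b_1 = 10 − 6 − 1 = 3; torsion from ∂_2 factors > 1: none. So H_1 = Z^3.
H_2: b_2 = 1 − 1 − 0 = 0; torsion from ∂_3 factors > 1: none. So H_2 = 0.

H_0 = Z,  H_1 = Z^3,  H_2 = 0.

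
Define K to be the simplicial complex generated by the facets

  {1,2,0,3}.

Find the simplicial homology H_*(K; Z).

Fix the vertex order 0 < 1 < 2 < 3 and write every simplex with vertices in increasing order. Then dim K = 3 and the simplices of K are:

  0-simplices (4): [0], [1], [2], [3]
  1-simplices (6): [0,1], [0,2], [0,3], [1,2], [1,3], [2,3]
  2-simplices (4): [0,1,2], [0,1,3], [0,2,3], [1,2,3]
  3-simplices (1): [0,1,2,3]

so the chain groups are C_0 ≅ Z^4, C_1 ≅ Z^6, C_2 ≅ Z^4, C_3 ≅ Z^1.

∂_1: C_1 → C_0 maps an edge to its endpoints' difference, ∂[p,q] = q − p. For instance
  ∂[0,1] = [1] − [0].
The resulting 4×6 matrix has rank 3, and its Smith normal form has invariant factors (1,1,1).

Boundary ∂_2: C_2 → C_1 acts by ∂[p,q,r] = [q,r] − [p,r] + [p,q]. For instance
  ∂[0,1,3] = [1,3] − [0,3] + [0,1],
  ∂[1,2,3] = [2,3] − [1,3] + [1,2].
The resulting 6×4 matrix has rank 3, and its Smith normal form has invariant factors (1,1,1).

The boundary map ∂_3: C_3 → C_2 sends each 3-simplex σ to the alternating sum Σ_i (−1)^i (σ with its i-th vertex removed). For instance
  ∂[0,1,2,3] = [1,2,3] − [0,2,3] + [0,1,3] − [0,1,2].
As a 4×1 matrix over Z this has rank 1, with invariant factors (1).

Computing H_k = (kernel of ∂_k) / (image of ∂_{k+1}):

  H_0: rank C_0 − rank ∂_1 = 4 − 3 = 1, and the invariant factors of ∂_1 are all 1, so H_0 ≅ Z.
  H_1: rank ker ∂_1 − rank ∂_2 = (6 − 3) − 3 = 0, and the invariant factors of ∂_2 are all 1, so H_1 ≅ 0.
  H_2: rank ker ∂_2 − rank ∂_3 = (4 − 3) − 1 = 0, and the invariant factors of ∂_3 are all 1, so H_2 ≅ 0.
  H_3: rank ker ∂_3 − rank ∂_4 = (1 − 1) − 0 = 0, and there is no ∂_4, so H_3 ≅ 0.

H_0 ≅ Z,  H_1 = 0,  H_2 = 0,  H_3 = 0.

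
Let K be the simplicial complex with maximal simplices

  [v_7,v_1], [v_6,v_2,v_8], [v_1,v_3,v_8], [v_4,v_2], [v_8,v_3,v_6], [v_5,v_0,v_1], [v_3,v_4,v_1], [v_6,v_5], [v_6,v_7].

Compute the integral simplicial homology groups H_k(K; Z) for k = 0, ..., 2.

H_0 = Z,  H_1 = Z^3,  H_2 = 0.

Take the total order v_0 < v_1 < v_2 < v_3 < v_4 < v_5 < v_6 < v_7 < v_8 on the vertex set. Then K (dimension 2) consists of the simplices:

  0-simplices (9): [v_0], [v_1], [v_2], [v_3], [v_4], [v_5], [v_6], [v_7], [v_8]
  1-simplices (16): (16 of them)
  2-simplices (5): [v_0,v_1,v_5], [v_1,v_3,v_4], [v_1,v_3,v_8], [v_2,v_6,v_8], [v_3,v_6,v_8]

Hence C_0 ≅ Z^9, C_1 ≅ Z^16, C_2 ≅ Z^5.

∂_1: C_1 → C_0 is given by ∂[p,q] = [q] − [p]. For instance
  ∂[v_6,v_8] = [v_8] − [v_6].
The resulting 9×16 matrix has rank 8, and its Smith normal form has invariant factors (1,1,1,1,1,1,1,1).

Boundary ∂_2: C_2 → C_1 sends each 2-simplex [p,q,r] to [q,r] − [p,r] + [p,q]. For instance
  ∂[v_3,v_6,v_8] = [v_6,v_8] − [v_3,v_8] + [v_3,v_6],
  ∂[v_1,v_3,v_8] = [v_3,v_8] − [v_1,v_8] + [v_1,v_3].
As a 16×5 matrix over Z this has rank 5, with invariant factors (1,1,1,1,1).

Computing H_k = (kernel of ∂_k) / (image of ∂_{k+1}):

  H_0: rank C_0 − rank ∂_1 = 9 − 8 = 1, and the invariant factors of ∂_1 are all 1, so H_0 ≅ Z.
  H_1: rank ker ∂_1 − rank ∂_2 = (16 − 8) − 5 = 3, and the invariant factors of ∂_2 are all 1, so H_1 ≅ Z^3.
  H_2: rank ker ∂_2 − rank ∂_3 = (5 − 5) − 0 = 0, and there is no ∂_3, so H_2 ≅ 0.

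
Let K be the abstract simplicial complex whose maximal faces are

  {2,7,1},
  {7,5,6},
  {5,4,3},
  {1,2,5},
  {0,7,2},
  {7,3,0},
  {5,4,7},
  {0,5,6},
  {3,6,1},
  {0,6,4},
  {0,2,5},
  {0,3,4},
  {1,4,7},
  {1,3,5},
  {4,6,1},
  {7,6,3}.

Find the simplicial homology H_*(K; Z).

H_0 = Z,  H_1 = Z^2,  H_2 = Z.

We work with the vertex ordering 0 < 1 < 2 < 3 < 4 < 5 < 6 < 7. The simplices of K, each written with vertices in increasing order, are:

  0-simplices (8): [0], [1], [2], [3], [4], [5], [6], [7]
  1-simplices (24): (24 of them)
  2-simplices (16): [0,2,5], [0,2,7], [0,3,4], [0,3,7], [0,4,6], [0,5,6], [1,2,5], [1,2,7], [1,3,5], [1,3,6], [1,4,6], [1,4,7], [3,4,5], [3,6,7], [4,5,7], [5,6,7]

Hence C_0 ≅ Z^8, C_1 ≅ Z^24, C_2 ≅ Z^16.

∂_1: C_1 → C_0 maps an edge to its endpoints' difference, ∂[p,q] = q − p.
The 8×24 boundary matrix has rank 7 and Smith normal form diag(1,1,1,1,1,1,1).

∂_2: C_2 → C_1 sends each 2-simplex [p,q,r] to [q,r] − [p,r] + [p,q]. For instance
  ∂[0,3,4] = [3,4] − [0,4] + [0,3],
  ∂[1,3,6] = [3,6] − [1,6] + [1,3].
The resulting 24×16 matrix has rank 15, and its Smith normal form has invariant factors (1,1,1,1,1,1,1,1,1,1,1,1,1,1,1).

Now H_k = ker ∂_k / im ∂_{k+1}, so:

  H_0: rank C_0 − rank ∂_1 = 8 − 7 = 1, and the invariant factors of ∂_1 are all 1, so H_0 = Z.
  H_1: rank ker ∂_1 − rank ∂_2 = (24 − 7) − 15 = 2, and the invariant factors of ∂_2 are all 1, so H_1 = Z^2.
  H_2: rank ker ∂_2 − rank ∂_3 = (16 − 15) − 0 = 1, and there is no ∂_3, so H_2 = Z.

As a check, the Euler characteristic is 8 − 24 + 16 = 0, which agrees with 1 − 2 + 1 = 0.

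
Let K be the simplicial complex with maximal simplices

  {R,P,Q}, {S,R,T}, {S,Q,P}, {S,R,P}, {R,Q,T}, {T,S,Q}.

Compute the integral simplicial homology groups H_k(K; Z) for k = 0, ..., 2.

We work with the vertex ordering P < Q < R < S < T. The simplices of K, each written with vertices in increasing order, are:

  0-simplices (5): P, Q, R, S, T
  1-simplices (9): PQ, PR, PS, QR, QS, QT, RS, RT, ST
  2-simplices (6): PQR, PQS, PRS, QRT, QST, RST

so the chain groups are C_0 ≅ Z^5, C_1 ≅ Z^9, C_2 ≅ Z^6.

Boundary ∂_1: C_1 → C_0 is given by ∂[p,q] = [q] − [p]. For instance
  ∂RT = T − R.
The 5×9 boundary matrix has rank 4 and Smith normal form diag(1,1,1,1).

∂_2: C_2 → C_1 maps a triangle to the signed sum of its edges. For instance
  ∂PQR = QR − PR + PQ,
  ∂QRT = RT − QT + QR.
As a 9×6 matrix over Z this has rank 5, with invariant factors (1,1,1,1,1).

From H_k ≅ ker(∂_k) / im(∂_{k+1}) we obtain:

  H_0: rank C_0 − rank ∂_1 = 5 − 4 = 1, and the invariant factors of ∂_1 are all 1, so H_0 = Z.
  H_1: rank ker ∂_1 − rank ∂_2 = (9 − 4) − 5 = 0, and the invariant factors of ∂_2 are all 1, so H_1 = 0.
  H_2: rank ker ∂_2 − rank ∂_3 = (6 − 5) − 0 = 1, and there is no ∂_3, so H_2 = Z.

H_0 ≅ Z,  H_1 = 0,  H_2 ≅ Z.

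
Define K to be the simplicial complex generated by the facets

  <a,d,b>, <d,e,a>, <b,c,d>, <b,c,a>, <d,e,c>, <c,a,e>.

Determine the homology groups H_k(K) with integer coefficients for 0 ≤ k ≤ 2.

K has 5 vertices, 9 edges, 6 triangles.
rank ∂_0 = 0, rank ∂_1 = 4 ⇒ b_0 = 5 − 0 − 4 = 1; all invariant factors of ∂_1 are 1 so no torsion. So H_0 = Z.
rank ∂_1 = 4, rank ∂_2 = 5 ⇒ b_1 = 9 − 4 − 5 = 0; all invariant factors of ∂_2 are 1 so no torsion. So H_1 = 0.
rank ∂_2 = 5, rank ∂_3 = 0 ⇒ b_2 = 6 − 5 − 0 = 1. So H_2 = Z.

H_0 = Z,  H_1 = 0,  H_2 = Z.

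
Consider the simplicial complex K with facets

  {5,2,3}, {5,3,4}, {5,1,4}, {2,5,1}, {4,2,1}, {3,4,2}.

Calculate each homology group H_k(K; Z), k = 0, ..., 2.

H_0 = Z,  H_1 = 0,  H_2 = Z.

Order the vertices as 1 < 2 < 3 < 4 < 5. Listing each simplex with vertices in this order, K has dimension 2 with simplices:

  0-simplices (5): [1], [2], [3], [4], [5]
  1-simplices (9): [1,2], [1,4], [1,5], [2,3], [2,4], [2,5], [3,4], [3,5], [4,5]
  2-simplices (6): [1,2,4], [1,2,5], [1,4,5], [2,3,4], [2,3,5], [3,4,5]

giving chain groups C_0 ≅ Z^5, C_1 ≅ Z^9, C_2 ≅ Z^6.

The boundary map ∂_1: C_1 → C_0 sends each edge [p,q] (with p < q) to q − p. For instance
  ∂[3,4] = [4] − [3].
The resulting 5×9 matrix has rank 4, and its Smith normal form has invariant factors (1,1,1,1).

∂_2: C_2 → C_1 acts by ∂[p,q,r] = [q,r] − [p,r] + [p,q]. For instance
  ∂[2,3,4] = [3,4] − [2,4] + [2,3],
  ∂[1,4,5] = [4,5] − [1,5] + [1,4].
This gives a 9×6 integer matrix of rank 5; reducing to Smith normal form yields diagonal entries (1,1,1,1,1).

Now H_k = ker ∂_k / im ∂_{k+1}, so:

  H_0: rank C_0 − rank ∂_1 = 5 − 4 = 1, and the invariant factors of ∂_1 are all 1, so H_0 = Z.
  H_1: rank ker ∂_1 − rank ∂_2 = (9 − 4) − 5 = 0, and the invariant factors of ∂_2 are all 1, so H_1 = 0.
  H_2: rank ker ∂_2 − rank ∂_3 = (6 − 5) − 0 = 1, and there is no ∂_3, so H_2 = Z.

As a check, the Euler characteristic is 5 − 9 + 6 = 2, which agrees with 1 − 0 + 1 = 2.
(K is a triangulation of the 2-sphere S^2.)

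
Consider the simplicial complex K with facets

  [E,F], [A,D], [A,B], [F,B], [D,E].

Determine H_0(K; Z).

H_0 = Z.

We work with the vertex ordering A < B < D < E < F. The simplices of K, each written with vertices in increasing order, are:

  0-simplices (5): A, B, D, E, F
  1-simplices (5): AB, AD, BF, DE, EF

giving chain groups C_0 ≅ Z^5, C_1 ≅ Z^5.

∂_1: C_1 → C_0 sends each edge [p,q] (with p < q) to q − p. For instance
  ∂DE = E − D.
As a 5×5 matrix over Z this has rank 4, with invariant factors (1,1,1,1).

Reading off H_k = ker ∂_k / im ∂_{k+1}:

  H_0: rank C_0 − rank ∂_1 = 5 − 4 = 1, and the invariant factors of ∂_1 are all 1, so H_0 = Z.

(K is a triangulation of the circle S^1.)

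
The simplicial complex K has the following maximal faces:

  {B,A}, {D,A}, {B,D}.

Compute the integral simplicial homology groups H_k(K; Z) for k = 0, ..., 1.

Order the vertices as A < B < D. Listing each simplex with vertices in this order, K has dimension 1 with simplices:

  0-simplices (3): A, B, D
  1-simplices (3): AB, AD, BD

Hence C_0 ≅ Z^3, C_1 ≅ Z^3.

∂_1: C_1 → C_0 sends each edge [p,q] (with p < q) to q − p. For instance
  ∂BD = D − B.
The 3×3 boundary matrix has rank 2 and Smith normal form diag(1,1).

Reading off H_k = ker ∂_k / im ∂_{k+1}:

  H_0: rank C_0 − rank ∂_1 = 3 − 2 = 1, and the invariant factors of ∂_1 are all 1, so H_0 = Z.
  H_1: rank ker ∂_1 − rank ∂_2 = (3 − 2) − 0 = 1, and there is no ∂_2, so H_1 = Z.

H_0 = Z,  H_1 = Z.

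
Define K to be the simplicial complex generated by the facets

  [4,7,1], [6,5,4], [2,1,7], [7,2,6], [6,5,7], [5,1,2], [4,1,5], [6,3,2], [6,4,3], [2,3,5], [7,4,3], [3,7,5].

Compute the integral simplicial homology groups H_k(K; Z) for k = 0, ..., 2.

H_0 ≅ Z,  H_1 ≅ Z/2Z,  H_2 = 0.

Order the vertices as 1 < 2 < 3 < 4 < 5 < 6 < 7. Listing each simplex with vertices in this order, K has dimension 2 with simplices:

  0-simplices (7): [1], [2], [3], [4], [5], [6], [7]
  1-simplices (18): [1,2], [1,4], [1,5], [1,7], [2,3], [2,5], [2,6], [2,7], [3,4], [3,5], [3,6], [3,7], [4,5], [4,6], [4,7], [5,6], [5,7], [6,7]
  2-simplices (12): [1,2,5], [1,2,7], [1,4,5], [1,4,7], [2,3,5], [2,3,6], [2,6,7], [3,4,6], [3,4,7], [3,5,7], [4,5,6], [5,6,7]

giving chain groups C_0 ≅ Z^7, C_1 ≅ Z^18, C_2 ≅ Z^12.

The boundary map ∂_1: C_1 → C_0 is given by ∂[p,q] = [q] − [p].
The resulting 7×18 matrix has rank 6, and its Smith normal form has invariant factors (1,1,1,1,1,1).

∂_2: C_2 → C_1 acts by ∂[p,q,r] = [q,r] − [p,r] + [p,q]. For instance
  ∂[1,4,7] = [4,7] − [1,7] + [1,4],
  ∂[2,3,6] = [3,6] − [2,6] + [2,3].
As a 18×12 matrix over Z this has rank 12, with invariant factors (1,1,1,1,1,1,1,1,1,1,1,2).

Now H_k = ker ∂_k / im ∂_{k+1}, so:

  H_0: rank C_0 − rank ∂_1 = 7 − 6 = 1, and the invariant factors of ∂_1 are all 1, so H_0 = Z.
  H_1: rank ker ∂_1 − rank ∂_2 = (18 − 6) − 12 = 0, and ∂_2 has invariant factor 2 > 1, so H_1 = Z/2Z.
  H_2: rank ker ∂_2 − rank ∂_3 = (12 − 12) − 0 = 0, and there is no ∂_3, so H_2 = 0.

As a check, the Euler characteristic is 7 − 18 + 12 = 1, which agrees with 1 − 0 + 0 = 1.
(K is a triangulation of the real projective plane RP^2.)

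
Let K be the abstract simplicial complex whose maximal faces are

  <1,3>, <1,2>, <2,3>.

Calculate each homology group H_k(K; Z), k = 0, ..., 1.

H_0 = Z,  H_1 = Z.

Fix the vertex order 1 < 2 < 3 and write every simplex with vertices in increasing order. Then dim K = 1 and the simplices of K are:

  0-simplices (3): [1], [2], [3]
  1-simplices (3): [1,2], [1,3], [2,3]

so the chain groups are C_0 ≅ Z^3, C_1 ≅ Z^3.

The boundary map ∂_1: C_1 → C_0 sends each edge [p,q] (with p < q) to q − p.
As a 3×3 matrix over Z this has rank 2, with invariant factors (1,1).

Now H_k = ker ∂_k / im ∂_{k+1}, so:

  H_0: rank C_0 − rank ∂_1 = 3 − 2 = 1, and the invariant factors of ∂_1 are all 1, so H_0 ≅ Z.
  H_1: rank ker ∂_1 − rank ∂_2 = (3 − 2) − 0 = 1, and there is no ∂_2, so H_1 ≅ Z.

As a check, the Euler characteristic is 3 − 3 = 0, which agrees with 1 − 1 = 0.
(K is a triangulation of the circle S^1.)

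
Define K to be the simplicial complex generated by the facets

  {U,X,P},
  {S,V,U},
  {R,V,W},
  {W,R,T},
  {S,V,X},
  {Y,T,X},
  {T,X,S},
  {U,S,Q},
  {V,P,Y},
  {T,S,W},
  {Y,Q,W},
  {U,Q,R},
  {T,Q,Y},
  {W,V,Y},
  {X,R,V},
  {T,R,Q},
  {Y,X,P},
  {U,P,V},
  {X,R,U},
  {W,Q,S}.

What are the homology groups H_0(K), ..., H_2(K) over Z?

Take the total order P < Q < R < S < T < U < V < W < X < Y on the vertex set. Then K (dimension 2) consists of the simplices:

  0-simplices (10): P, Q, R, S, T, U, V, W, X, Y
  1-simplices (30): PU, PV, PX, PY, QR, QS, QT, QU, QW, QY, RT, RU, RV, RW, RX, ST, SU, SV, SW, SX, TW, TX, TY, UV, UX, VW, VX, VY, WY, XY
  2-simplices (20): PUV, PUX, PVY, PXY, QRT, QRU, QSU, QSW, QTY, QWY, RTW, RUX, RVW, RVX, STW, STX, SUV, SVX, TXY, VWY

giving chain groups C_0 ≅ Z^10, C_1 ≅ Z^30, C_2 ≅ Z^20.

∂_1: C_1 → C_0 sends each edge [p,q] (with p < q) to q − p. For instance
  ∂RT = T − R.
This gives a 10×30 integer matrix of rank 9; reducing to Smith normal form yields diagonal entries (1,1,1,1,1,1,1,1,1).

The boundary map ∂_2: C_2 → C_1 maps a triangle to the signed sum of its edges. For instance
  ∂PUV = UV − PV + PU,
  ∂QSW = SW − QW + QS.
The 30×20 boundary matrix has rank 20 and Smith normal form diag(1,1,1,1,1,1,1,1,1,1,1,1,1,1,1,1,1,1,1,2).

Now H_k = ker ∂_k / im ∂_{k+1}, so:

  H_0: rank C_0 − rank ∂_1 = 10 − 9 = 1, and the invariant factors of ∂_1 are all 1, so H_0 ≅ Z.
  H_1: rank ker ∂_1 − rank ∂_2 = (30 − 9) − 20 = 1, and ∂_2 has invariant factor 2 > 1, so H_1 ≅ Z × Z/2.
  H_2: rank ker ∂_2 − rank ∂_3 = (20 − 20) − 0 = 0, and there is no ∂_3, so H_2 ≅ 0.

As a check, the Euler characteristic is 10 − 30 + 20 = 0, which agrees with 1 − 1 + 0 = 0.

H_0 ≅ Z,  H_1 ≅ Z × Z/2,  H_2 = 0.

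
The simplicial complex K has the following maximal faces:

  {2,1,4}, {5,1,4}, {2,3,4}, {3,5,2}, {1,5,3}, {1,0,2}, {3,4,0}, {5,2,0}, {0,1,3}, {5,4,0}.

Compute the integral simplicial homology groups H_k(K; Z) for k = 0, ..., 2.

H_0 ≅ Z,  H_1 ≅ Z/2,  H_2 = 0.

Fix the vertex order 0 < 1 < 2 < 3 < 4 < 5 and write every simplex with vertices in increasing order. Then dim K = 2 and the simplices of K are:

  0-simplices (6): [0], [1], [2], [3], [4], [5]
  1-simplices (15): [0,1], [0,2], [0,3], [0,4], [0,5], [1,2], [1,3], [1,4], [1,5], [2,3], [2,4], [2,5], [3,4], [3,5], [4,5]
  2-simplices (10): [0,1,2], [0,1,3], [0,2,5], [0,3,4], [0,4,5], [1,2,4], [1,3,5], [1,4,5], [2,3,4], [2,3,5]

giving chain groups C_0 ≅ Z^6, C_1 ≅ Z^15, C_2 ≅ Z^10.

The boundary map ∂_1: C_1 → C_0 sends each edge [p,q] (with p < q) to q − p.
The 6×15 boundary matrix has rank 5 and Smith normal form diag(1,1,1,1,1).

∂_2: C_2 → C_1 acts by ∂[p,q,r] = [q,r] − [p,r] + [p,q]. For instance
  ∂[1,3,5] = [3,5] − [1,5] + [1,3],
  ∂[2,3,4] = [3,4] − [2,4] + [2,3].
As a 15×10 matrix over Z this has rank 10, with invariant factors (1,1,1,1,1,1,1,1,1,2).

Reading off H_k = ker ∂_k / im ∂_{k+1}:

  H_0: rank C_0 − rank ∂_1 = 6 − 5 = 1, and the invariant factors of ∂_1 are all 1, so H_0 ≅ Z.
  H_1: rank ker ∂_1 − rank ∂_2 = (15 − 5) − 10 = 0, and ∂_2 has invariant factor 2 > 1, so H_1 ≅ Z/2.
  H_2: rank ker ∂_2 − rank ∂_3 = (10 − 10) − 0 = 0, and there is no ∂_3, so H_2 ≅ 0.

As a check, the Euler characteristic is 6 − 15 + 10 = 1, which agrees with 1 − 0 + 0 = 1.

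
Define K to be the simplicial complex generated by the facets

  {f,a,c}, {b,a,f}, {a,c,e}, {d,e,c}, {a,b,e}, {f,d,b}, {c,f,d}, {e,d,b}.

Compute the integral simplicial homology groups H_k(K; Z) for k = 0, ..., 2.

H_0 ≅ Z,  H_1 = 0,  H_2 ≅ Z.

K has 6 vertices, 12 edges, 8 triangles.
rank ∂_0 = 0, rank ∂_1 = 5 ⇒ b_0 = 6 − 0 − 5 = 1; all invariant factors of ∂_1 are 1 so no torsion. So H_0 = Z.
rank ∂_1 = 5, rank ∂_2 = 7 ⇒ b_1 = 12 − 5 − 7 = 0; all invariant factors of ∂_2 are 1 so no torsion. So H_1 = 0.
rank ∂_2 = 7, rank ∂_3 = 0 ⇒ b_2 = 8 − 7 − 0 = 1. So H_2 = Z.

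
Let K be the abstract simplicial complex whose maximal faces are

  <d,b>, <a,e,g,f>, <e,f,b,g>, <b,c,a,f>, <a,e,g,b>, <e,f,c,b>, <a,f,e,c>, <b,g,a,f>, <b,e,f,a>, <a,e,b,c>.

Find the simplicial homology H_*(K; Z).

H_0 = Z,  H_1 = 0,  H_2 = 0,  H_3 = Z^2.

Order the vertices as a < b < c < d < e < f < g. Listing each simplex with vertices in this order, K has dimension 3 with simplices:

  0-simplices (7): a, b, c, d, e, f, g
  1-simplices (15): ab, ac, ae, af, ag, bc, bd, be, bf, bg, ce, cf, ef, eg, fg
  2-simplices (16): abc, abe, abf, abg, ace, acf, aef, aeg, afg, bce, bcf, bef, beg, bfg, cef, efg
  3-simplices (9): abce, abcf, abef, abeg, abfg, acef, aefg, bcef, befg

so the chain groups are C_0 ≅ Z^7, C_1 ≅ Z^15, C_2 ≅ Z^16, C_3 ≅ Z^9.

Boundary ∂_1: C_1 → C_0 is given by ∂[p,q] = [q] − [p].
This gives a 7×15 integer matrix of rank 6; reducing to Smith normal form yields diagonal entries (1,1,1,1,1,1).

Boundary ∂_2: C_2 → C_1 maps a triangle to the signed sum of its edges. For instance
  ∂cef = ef − cf + ce,
  ∂efg = fg − eg + ef.
As a 15×16 matrix over Z this has rank 9, with invariant factors (1,1,1,1,1,1,1,1,1).

∂_3: C_3 → C_2 sends each 3-simplex σ to the alternating sum Σ_i (−1)^i (σ with its i-th vertex removed). For instance
  ∂abef = bef − aef + abf − abe,
  ∂abce = bce − ace + abe − abc.
The 16×9 boundary matrix has rank 7 and Smith normal form diag(1,1,1,1,1,1,1).

From H_k ≅ ker(∂_k) / im(∂_{k+1}) we obtain:

  H_0: rank C_0 − rank ∂_1 = 7 − 6 = 1, and the invariant factors of ∂_1 are all 1, so H_0 = Z.
  H_1: rank ker ∂_1 − rank ∂_2 = (15 − 6) − 9 = 0, and the invariant factors of ∂_2 are all 1, so H_1 = 0.
  H_2: rank ker ∂_2 − rank ∂_3 = (16 − 9) − 7 = 0, and the invariant factors of ∂_3 are all 1, so H_2 = 0.
  H_3: rank ker ∂_3 − rank ∂_4 = (9 − 7) − 0 = 2, and there is no ∂_4, so H_3 = Z^2.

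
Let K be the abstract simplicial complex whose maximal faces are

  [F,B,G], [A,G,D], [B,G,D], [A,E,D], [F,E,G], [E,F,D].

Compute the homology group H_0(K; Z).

K has 6 vertices, 12 edges, 6 triangles.
rank ∂_0 = 0, rank ∂_1 = 5 ⇒ b_0 = 6 − 0 − 5 = 1; all invariant factors of ∂_1 are 1 so no torsion. So H_0 ≅ Z.

H_0 = Z.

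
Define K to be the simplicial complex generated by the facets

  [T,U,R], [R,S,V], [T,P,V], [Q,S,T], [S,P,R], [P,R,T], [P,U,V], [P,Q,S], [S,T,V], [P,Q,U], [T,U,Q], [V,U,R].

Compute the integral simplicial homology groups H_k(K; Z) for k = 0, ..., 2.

H_0 ≅ Z,  H_1 ≅ Z/2Z,  H_2 = 0.

We work with the vertex ordering P < Q < R < S < T < U < V. The simplices of K, each written with vertices in increasing order, are:

  0-simplices (7): P, Q, R, S, T, U, V
  1-simplices (18): PQ, PR, PS, PT, PU, PV, QS, QT, QU, RS, RT, RU, RV, ST, SV, TU, TV, UV
  2-simplices (12): PQS, PQU, PRS, PRT, PTV, PUV, QST, QTU, RSV, RTU, RUV, STV

so the chain groups are C_0 ≅ Z^7, C_1 ≅ Z^18, C_2 ≅ Z^12.

The boundary map ∂_1: C_1 → C_0 maps an edge to its endpoints' difference, ∂[p,q] = q − p. For instance
  ∂RV = V − R.
The 7×18 boundary matrix has rank 6 and Smith normal form diag(1,1,1,1,1,1).

The boundary map ∂_2: C_2 → C_1 sends each 2-simplex [p,q,r] to [q,r] − [p,r] + [p,q]. For instance
  ∂PRT = RT − PT + PR,
  ∂QTU = TU − QU + QT.
The resulting 18×12 matrix has rank 12, and its Smith normal form has invariant factors (1,1,1,1,1,1,1,1,1,1,1,2).

Now H_k = ker ∂_k / im ∂_{k+1}, so:

  H_0: rank C_0 − rank ∂_1 = 7 − 6 = 1, and the invariant factors of ∂_1 are all 1, so H_0 = Z.
  H_1: rank ker ∂_1 − rank ∂_2 = (18 − 6) − 12 = 0, and ∂_2 has invariant factor 2 > 1, so H_1 = Z/2Z.
  H_2: rank ker ∂_2 − rank ∂_3 = (12 − 12) − 0 = 0, and there is no ∂_3, so H_2 = 0.

As a check, the Euler characteristic is 7 − 18 + 12 = 1, which agrees with 1 − 0 + 0 = 1.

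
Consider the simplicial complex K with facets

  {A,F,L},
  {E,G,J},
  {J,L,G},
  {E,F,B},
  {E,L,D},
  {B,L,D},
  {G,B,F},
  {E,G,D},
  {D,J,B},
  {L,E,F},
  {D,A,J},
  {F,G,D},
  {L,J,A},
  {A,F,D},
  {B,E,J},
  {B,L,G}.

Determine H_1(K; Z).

H_1 ≅ Z^2.

Order the vertices as A < B < D < E < F < G < J < L. Listing each simplex with vertices in this order, K has dimension 2 with simplices:

  0-simplices (8): A, B, D, E, F, G, J, L
  1-simplices (24): AD, AF, AJ, AL, BD, BE, BF, BG, BJ, BL, DE, DF, DG, DJ, DL, EF, EG, EJ, EL, FG, FL, GJ, GL, JL
  2-simplices (16): ADF, ADJ, AFL, AJL, BDJ, BDL, BEF, BEJ, BFG, BGL, DEG, DEL, DFG, EFL, EGJ, GJL

giving chain groups C_0 ≅ Z^8, C_1 ≅ Z^24, C_2 ≅ Z^16.

Boundary ∂_1: C_1 → C_0 maps an edge to its endpoints' difference, ∂[p,q] = q − p. For instance
  ∂BL = L − B.
The resulting 8×24 matrix has rank 7, and its Smith normal form has invariant factors (1,1,1,1,1,1,1).

Boundary ∂_2: C_2 → C_1 maps a triangle to the signed sum of its edges. For instance
  ∂GJL = JL − GL + GJ,
  ∂DFG = FG − DG + DF.
This gives a 24×16 integer matrix of rank 15; reducing to Smith normal form yields diagonal entries (1,1,1,1,1,1,1,1,1,1,1,1,1,1,1).

Computing H_k = (kernel of ∂_k) / (image of ∂_{k+1}):

  H_1: rank ker ∂_1 − rank ∂_2 = (24 − 7) − 15 = 2, and the invariant factors of ∂_2 are all 1, so H_1 ≅ Z^2.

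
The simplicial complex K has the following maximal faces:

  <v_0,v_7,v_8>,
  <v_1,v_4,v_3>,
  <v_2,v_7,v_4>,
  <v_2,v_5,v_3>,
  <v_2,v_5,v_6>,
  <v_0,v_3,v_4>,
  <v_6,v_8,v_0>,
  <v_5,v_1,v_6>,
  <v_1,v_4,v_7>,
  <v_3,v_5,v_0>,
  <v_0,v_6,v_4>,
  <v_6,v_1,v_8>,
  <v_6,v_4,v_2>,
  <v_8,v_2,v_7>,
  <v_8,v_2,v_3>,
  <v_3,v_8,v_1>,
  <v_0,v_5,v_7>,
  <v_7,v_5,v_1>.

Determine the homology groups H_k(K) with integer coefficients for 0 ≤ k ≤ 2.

We work with the vertex ordering v_0 < v_1 < v_2 < v_3 < v_4 < v_5 < v_6 < v_7 < v_8. The simplices of K, each written with vertices in increasing order, are:

  0-simplices (9): [v_0], [v_1], [v_2], [v_3], [v_4], [v_5], [v_6], [v_7], [v_8]
  1-simplices (27): (27 of them)
  2-simplices (18): (18 of them)

so the chain groups are C_0 ≅ Z^9, C_1 ≅ Z^27, C_2 ≅ Z^18.

The boundary map ∂_1: C_1 → C_0 is given by ∂[p,q] = [q] − [p]. For instance
  ∂[v_1,v_6] = [v_6] − [v_1].
As a 9×27 matrix over Z this has rank 8, with invariant factors (1,1,1,1,1,1,1,1).

The boundary map ∂_2: C_2 → C_1 sends each 2-simplex [p,q,r] to [q,r] − [p,r] + [p,q]. For instance
  ∂[v_1,v_5,v_7] = [v_5,v_7] − [v_1,v_7] + [v_1,v_5],
  ∂[v_2,v_4,v_6] = [v_4,v_6] − [v_2,v_6] + [v_2,v_4].
As a 27×18 matrix over Z this has rank 17, with invariant factors (1,1,1,1,1,1,1,1,1,1,1,1,1,1,1,1,1).

Reading off H_k = ker ∂_k / im ∂_{k+1}:

  H_0: rank C_0 − rank ∂_1 = 9 − 8 = 1, and the invariant factors of ∂_1 are all 1, so H_0 ≅ Z.
  H_1: rank ker ∂_1 − rank ∂_2 = (27 − 8) − 17 = 2, and the invariant factors of ∂_2 are all 1, so H_1 ≅ Z^2.
  H_2: rank ker ∂_2 − rank ∂_3 = (18 − 17) − 0 = 1, and there is no ∂_3, so H_2 ≅ Z.

H_0 = Z,  H_1 = Z^2,  H_2 = Z.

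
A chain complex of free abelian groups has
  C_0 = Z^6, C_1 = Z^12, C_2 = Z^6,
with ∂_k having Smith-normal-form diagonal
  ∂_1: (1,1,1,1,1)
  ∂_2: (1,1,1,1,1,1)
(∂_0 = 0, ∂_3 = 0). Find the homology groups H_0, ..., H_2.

H_0: b_0 = 6 − 0 − 5 = 1; torsion from ∂_1 factors > 1: none. So H_0 = Z.
H_1: b_1 = 12 − 5 − 6 = 1; torsion from ∂_2 factors > 1: none. So H_1 = Z.
H_2: b_2 = 6 − 6 − 0 = 0; torsion from ∂_3 factors > 1: none. So H_2 = 0.

H_0 = Z,  H_1 = Z,  H_2 = 0.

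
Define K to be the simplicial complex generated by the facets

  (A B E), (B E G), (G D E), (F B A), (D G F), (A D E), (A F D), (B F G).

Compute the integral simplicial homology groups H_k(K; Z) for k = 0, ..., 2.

We work with the vertex ordering A < B < D < E < F < G. The simplices of K, each written with vertices in increasing order, are:

  0-simplices (6): A, B, D, E, F, G
  1-simplices (12): AB, AD, AE, AF, BE, BF, BG, DE, DF, DG, EG, FG
  2-simplices (8): ABE, ABF, ADE, ADF, BEG, BFG, DEG, DFG

Hence C_0 ≅ Z^6, C_1 ≅ Z^12, C_2 ≅ Z^8.

Boundary ∂_1: C_1 → C_0 sends each edge [p,q] (with p < q) to q − p. For instance
  ∂FG = G − F.
The resulting 6×12 matrix has rank 5, and its Smith normal form has invariant factors (1,1,1,1,1).

Boundary ∂_2: C_2 → C_1 maps a triangle to the signed sum of its edges. For instance
  ∂BEG = EG − BG + BE,
  ∂ADF = DF − AF + AD.
The 12×8 boundary matrix has rank 7 and Smith normal form diag(1,1,1,1,1,1,1).

Now H_k = ker ∂_k / im ∂_{k+1}, so:

  H_0: rank C_0 − rank ∂_1 = 6 − 5 = 1, and the invariant factors of ∂_1 are all 1, so H_0 = Z.
  H_1: rank ker ∂_1 − rank ∂_2 = (12 − 5) − 7 = 0, and the invariant factors of ∂_2 are all 1, so H_1 = 0.
  H_2: rank ker ∂_2 − rank ∂_3 = (8 − 7) − 0 = 1, and there is no ∂_3, so H_2 = Z.

H_0 = Z,  H_1 = 0,  H_2 = Z.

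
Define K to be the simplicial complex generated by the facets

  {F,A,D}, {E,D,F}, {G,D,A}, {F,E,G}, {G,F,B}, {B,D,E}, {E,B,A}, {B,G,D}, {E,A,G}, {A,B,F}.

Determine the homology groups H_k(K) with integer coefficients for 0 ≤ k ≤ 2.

H_0 ≅ Z,  H_1 ≅ Z/2Z,  H_2 = 0.

Order the vertices as A < B < D < E < F < G. Listing each simplex with vertices in this order, K has dimension 2 with simplices:

  0-simplices (6): A, B, D, E, F, G
  1-simplices (15): AB, AD, AE, AF, AG, BD, BE, BF, BG, DE, DF, DG, EF, EG, FG
  2-simplices (10): ABE, ABF, ADF, ADG, AEG, BDE, BDG, BFG, DEF, EFG

so the chain groups are C_0 ≅ Z^6, C_1 ≅ Z^15, C_2 ≅ Z^10.

Boundary ∂_1: C_1 → C_0 maps an edge to its endpoints' difference, ∂[p,q] = q − p. For instance
  ∂AE = E − A.
The resulting 6×15 matrix has rank 5, and its Smith normal form has invariant factors (1,1,1,1,1).

Boundary ∂_2: C_2 → C_1 maps a triangle to the signed sum of its edges. For instance
  ∂BFG = FG − BG + BF,
  ∂ABF = BF − AF + AB.
This gives a 15×10 integer matrix of rank 10; reducing to Smith normal form yields diagonal entries (1,1,1,1,1,1,1,1,1,2).

Now H_k = ker ∂_k / im ∂_{k+1}, so:

  H_0: rank C_0 − rank ∂_1 = 6 − 5 = 1, and the invariant factors of ∂_1 are all 1, so H_0 = Z.
  H_1: rank ker ∂_1 − rank ∂_2 = (15 − 5) − 10 = 0, and ∂_2 has invariant factor 2 > 1, so H_1 = Z/2Z.
  H_2: rank ker ∂_2 − rank ∂_3 = (10 − 10) − 0 = 0, and there is no ∂_3, so H_2 = 0.

(K is a triangulation of the real projective plane RP^2.)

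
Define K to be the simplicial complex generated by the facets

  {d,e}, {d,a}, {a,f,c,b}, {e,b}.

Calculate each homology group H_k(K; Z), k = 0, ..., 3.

Fix the vertex order a < b < c < d < e < f and write every simplex with vertices in increasing order. Then dim K = 3 and the simplices of K are:

  0-simplices (6): a, b, c, d, e, f
  1-simplices (9): ab, ac, ad, af, bc, be, bf, cf, de
  2-simplices (4): abc, abf, acf, bcf
  3-simplices (1): abcf

giving chain groups C_0 ≅ Z^6, C_1 ≅ Z^9, C_2 ≅ Z^4, C_3 ≅ Z^1.

Boundary ∂_1: C_1 → C_0 maps an edge to its endpoints' difference, ∂[p,q] = q − p. For instance
  ∂bc = c − b.
The 6×9 boundary matrix has rank 5 and Smith normal form diag(1,1,1,1,1).

∂_2: C_2 → C_1 sends each 2-simplex [p,q,r] to [q,r] − [p,r] + [p,q]. For instance
  ∂bcf = cf − bf + bc,
  ∂acf = cf − af + ac.
This gives a 9×4 integer matrix of rank 3; reducing to Smith normal form yields diagonal entries (1,1,1).

∂_3: C_3 → C_2 sends each 3-simplex σ to the alternating sum Σ_i (−1)^i (σ with its i-th vertex removed). For instance
  ∂abcf = bcf − acf + abf − abc.
This gives a 4×1 integer matrix of rank 1; reducing to Smith normal form yields diagonal entries (1).

Computing H_k = (kernel of ∂_k) / (image of ∂_{k+1}):

  H_0: rank C_0 − rank ∂_1 = 6 − 5 = 1, and the invariant factors of ∂_1 are all 1, so H_0 ≅ Z.
  H_1: rank ker ∂_1 − rank ∂_2 = (9 − 5) − 3 = 1, and the invariant factors of ∂_2 are all 1, so H_1 ≅ Z.
  H_2: rank ker ∂_2 − rank ∂_3 = (4 − 3) − 1 = 0, and the invariant factors of ∂_3 are all 1, so H_2 ≅ 0.
  H_3: rank ker ∂_3 − rank ∂_4 = (1 − 1) − 0 = 0, and there is no ∂_4, so H_3 ≅ 0.

H_0 ≅ Z,  H_1 ≅ Z,  H_2 = 0,  H_3 = 0.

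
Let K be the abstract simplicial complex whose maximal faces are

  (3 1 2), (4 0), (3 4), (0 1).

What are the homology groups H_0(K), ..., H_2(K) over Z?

H_0 ≅ Z,  H_1 ≅ Z,  H_2 = 0.

Fix the vertex order 0 < 1 < 2 < 3 < 4 and write every simplex with vertices in increasing order. Then dim K = 2 and the simplices of K are:

  0-simplices (5): [0], [1], [2], [3], [4]
  1-simplices (6): [0,1], [0,4], [1,2], [1,3], [2,3], [3,4]
  2-simplices (1): [1,2,3]

giving chain groups C_0 ≅ Z^5, C_1 ≅ Z^6, C_2 ≅ Z^1.

Boundary ∂_1: C_1 → C_0 sends each edge [p,q] (with p < q) to q − p.
As a 5×6 matrix over Z this has rank 4, with invariant factors (1,1,1,1).

The boundary map ∂_2: C_2 → C_1 sends each 2-simplex [p,q,r] to [q,r] − [p,r] + [p,q]. For instance
  ∂[1,2,3] = [2,3] − [1,3] + [1,2].
The resulting 6×1 matrix has rank 1, and its Smith normal form has invariant factors (1).

Computing H_k = (kernel of ∂_k) / (image of ∂_{k+1}):

  H_0: rank C_0 − rank ∂_1 = 5 − 4 = 1, and the invariant factors of ∂_1 are all 1, so H_0 ≅ Z.
  H_1: rank ker ∂_1 − rank ∂_2 = (6 − 4) − 1 = 1, and the invariant factors of ∂_2 are all 1, so H_1 ≅ Z.
  H_2: rank ker ∂_2 − rank ∂_3 = (1 − 1) − 0 = 0, and there is no ∂_3, so H_2 ≅ 0.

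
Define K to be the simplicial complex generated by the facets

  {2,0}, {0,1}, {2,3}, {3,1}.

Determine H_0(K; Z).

H_0 = Z.

Order the vertices as 0 < 1 < 2 < 3. Listing each simplex with vertices in this order, K has dimension 1 with simplices:

  0-simplices (4): [0], [1], [2], [3]
  1-simplices (4): [0,1], [0,2], [1,3], [2,3]

so the chain groups are C_0 ≅ Z^4, C_1 ≅ Z^4.

Boundary ∂_1: C_1 → C_0 is given by ∂[p,q] = [q] − [p].
The resulting 4×4 matrix has rank 3, and its Smith normal form has invariant factors (1,1,1).

Reading off H_k = ker ∂_k / im ∂_{k+1}:

  H_0: rank C_0 − rank ∂_1 = 4 − 3 = 1, and the invariant factors of ∂_1 are all 1, so H_0 ≅ Z.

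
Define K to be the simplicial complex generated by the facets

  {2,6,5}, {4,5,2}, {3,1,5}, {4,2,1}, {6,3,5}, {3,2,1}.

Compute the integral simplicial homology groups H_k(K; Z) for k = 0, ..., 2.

Fix the vertex order 1 < 2 < 3 < 4 < 5 < 6 and write every simplex with vertices in increasing order. Then dim K = 2 and the simplices of K are:

  0-simplices (6): [1], [2], [3], [4], [5], [6]
  1-simplices (12): [1,2], [1,3], [1,4], [1,5], [2,3], [2,4], [2,5], [2,6], [3,5], [3,6], [4,5], [5,6]
  2-simplices (6): [1,2,3], [1,2,4], [1,3,5], [2,4,5], [2,5,6], [3,5,6]

giving chain groups C_0 ≅ Z^6, C_1 ≅ Z^12, C_2 ≅ Z^6.

Boundary ∂_1: C_1 → C_0 maps an edge to its endpoints' difference, ∂[p,q] = q − p. For instance
  ∂[1,3] = [3] − [1].
The resulting 6×12 matrix has rank 5, and its Smith normal form has invariant factors (1,1,1,1,1).

Boundary ∂_2: C_2 → C_1 acts by ∂[p,q,r] = [q,r] − [p,r] + [p,q]. For instance
  ∂[1,2,4] = [2,4] − [1,4] + [1,2],
  ∂[1,2,3] = [2,3] − [1,3] + [1,2].
The 12×6 boundary matrix has rank 6 and Smith normal form diag(1,1,1,1,1,1).

Computing H_k = (kernel of ∂_k) / (image of ∂_{k+1}):

  H_0: rank C_0 − rank ∂_1 = 6 − 5 = 1, and the invariant factors of ∂_1 are all 1, so H_0 ≅ Z.
  H_1: rank ker ∂_1 − rank ∂_2 = (12 − 5) − 6 = 1, and the invariant factors of ∂_2 are all 1, so H_1 ≅ Z.
  H_2: rank ker ∂_2 − rank ∂_3 = (6 − 6) − 0 = 0, and there is no ∂_3, so H_2 ≅ 0.

As a check, the Euler characteristic is 6 − 12 + 6 = 0, which agrees with 1 − 1 + 0 = 0.
(K is a triangulation of the cylinder S^1 x I.)

H_0 = Z,  H_1 = Z,  H_2 = 0.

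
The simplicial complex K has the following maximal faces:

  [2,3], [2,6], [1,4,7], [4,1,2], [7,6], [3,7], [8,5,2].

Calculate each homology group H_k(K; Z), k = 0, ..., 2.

Take the total order 1 < 2 < 3 < 4 < 5 < 6 < 7 < 8 on the vertex set. Then K (dimension 2) consists of the simplices:

  0-simplices (8): [1], [2], [3], [4], [5], [6], [7], [8]
  1-simplices (12): [1,2], [1,4], [1,7], [2,3], [2,4], [2,5], [2,6], [2,8], [3,7], [4,7], [5,8], [6,7]
  2-simplices (3): [1,2,4], [1,4,7], [2,5,8]

Hence C_0 ≅ Z^8, C_1 ≅ Z^12, C_2 ≅ Z^3.

Boundary ∂_1: C_1 → C_0 maps an edge to its endpoints' difference, ∂[p,q] = q − p.
The 8×12 boundary matrix has rank 7 and Smith normal form diag(1,1,1,1,1,1,1).

The boundary map ∂_2: C_2 → C_1 acts by ∂[p,q,r] = [q,r] − [p,r] + [p,q]. For instance
  ∂[1,4,7] = [4,7] − [1,7] + [1,4],
  ∂[2,5,8] = [5,8] − [2,8] + [2,5].
The 12×3 boundary matrix has rank 3 and Smith normal form diag(1,1,1).

Reading off H_k = ker ∂_k / im ∂_{k+1}:

  H_0: rank C_0 − rank ∂_1 = 8 − 7 = 1, and the invariant factors of ∂_1 are all 1, so H_0 ≅ Z.
  H_1: rank ker ∂_1 − rank ∂_2 = (12 − 7) − 3 = 2, and the invariant factors of ∂_2 are all 1, so H_1 ≅ Z^2.
  H_2: rank ker ∂_2 − rank ∂_3 = (3 − 3) − 0 = 0, and there is no ∂_3, so H_2 ≅ 0.

H_0 = Z,  H_1 = Z^2,  H_2 = 0.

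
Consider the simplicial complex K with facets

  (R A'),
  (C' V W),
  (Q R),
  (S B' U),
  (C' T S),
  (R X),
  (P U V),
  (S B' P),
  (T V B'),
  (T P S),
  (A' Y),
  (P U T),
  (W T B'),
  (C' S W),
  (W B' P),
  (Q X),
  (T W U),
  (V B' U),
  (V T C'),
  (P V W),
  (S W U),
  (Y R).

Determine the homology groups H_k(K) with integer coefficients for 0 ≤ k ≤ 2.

Take the total order P < Q < R < S < T < U < V < W < X < Y < A' < B' < C' on the vertex set. Then K (dimension 2) consists of the simplices:

  0-simplices (13): [P], [Q], [R], [S], [T], [U], [V], [W], [X], [Y], [A'], [B'], [C']
  1-simplices (30): (30 of them)
  2-simplices (16): [P,S,T], [P,S,B'], [P,T,U], [P,U,V], [P,V,W], [P,W,B'], [S,T,C'], [S,U,W], [S,U,B'], [S,W,C'], [T,U,W], [T,V,B'], [T,V,C'], [T,W,B'], [U,V,B'], [V,W,C']

Hence C_0 ≅ Z^13, C_1 ≅ Z^30, C_2 ≅ Z^16.

The boundary map ∂_1: C_1 → C_0 sends each edge [p,q] (with p < q) to q − p.
This gives a 13×30 integer matrix of rank 11; reducing to Smith normal form yields diagonal entries (1,1,1,1,1,1,1,1,1,1,1).

Boundary ∂_2: C_2 → C_1 maps a triangle to the signed sum of its edges. For instance
  ∂[T,U,W] = [U,W] − [T,W] + [T,U],
  ∂[T,W,B'] = [W,B'] − [T,B'] + [T,W].
As a 30×16 matrix over Z this has rank 15, with invariant factors (1,1,1,1,1,1,1,1,1,1,1,1,1,1,1).

Computing H_k = (kernel of ∂_k) / (image of ∂_{k+1}):

  H_0: rank C_0 − rank ∂_1 = 13 − 11 = 2, and the invariant factors of ∂_1 are all 1, so H_0 = Z^2.
  H_1: rank ker ∂_1 − rank ∂_2 = (30 − 11) − 15 = 4, and the invariant factors of ∂_2 are all 1, so H_1 = Z^4.
  H_2: rank ker ∂_2 − rank ∂_3 = (16 − 15) − 0 = 1, and there is no ∂_3, so H_2 = Z.

(K is a triangulation of the disjoint union of the torus T^2 and a wedge of 2 circles.)

H_0 ≅ Z^2,  H_1 ≅ Z^4,  H_2 ≅ Z.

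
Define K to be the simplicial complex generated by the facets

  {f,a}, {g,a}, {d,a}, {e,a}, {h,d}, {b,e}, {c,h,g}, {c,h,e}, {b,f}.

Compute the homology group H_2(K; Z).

Fix the vertex order a < b < c < d < e < f < g < h and write every simplex with vertices in increasing order. Then dim K = 2 and the simplices of K are:

  0-simplices (8): a, b, c, d, e, f, g, h
  1-simplices (12): ad, ae, af, ag, be, bf, ce, cg, ch, dh, eh, gh
  2-simplices (2): ceh, cgh

so the chain groups are C_0 ≅ Z^8, C_1 ≅ Z^12, C_2 ≅ Z^2.

Boundary ∂_1: C_1 → C_0 maps an edge to its endpoints' difference, ∂[p,q] = q − p. For instance
  ∂be = e − b.
The 8×12 boundary matrix has rank 7 and Smith normal form diag(1,1,1,1,1,1,1).

The boundary map ∂_2: C_2 → C_1 maps a triangle to the signed sum of its edges. For instance
  ∂cgh = gh − ch + cg,
  ∂ceh = eh − ch + ce.
As a 12×2 matrix over Z this has rank 2, with invariant factors (1,1).

Computing H_k = (kernel of ∂_k) / (image of ∂_{k+1}):

  H_2: rank ker ∂_2 − rank ∂_3 = (2 − 2) − 0 = 0, and there is no ∂_3, so H_2 ≅ 0.

H_2 = 0.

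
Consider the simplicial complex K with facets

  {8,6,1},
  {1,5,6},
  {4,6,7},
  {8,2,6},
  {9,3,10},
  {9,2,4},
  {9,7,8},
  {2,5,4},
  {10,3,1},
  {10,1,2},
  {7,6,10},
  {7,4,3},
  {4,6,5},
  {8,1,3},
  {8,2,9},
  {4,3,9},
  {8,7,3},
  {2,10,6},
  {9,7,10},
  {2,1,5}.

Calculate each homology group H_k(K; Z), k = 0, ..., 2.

Take the total order 1 < 2 < 3 < 4 < 5 < 6 < 7 < 8 < 9 < 10 on the vertex set. Then K (dimension 2) consists of the simplices:

  0-simplices (10): [1], [2], [3], [4], [5], [6], [7], [8], [9], [10]
  1-simplices (30): (30 of them)
  2-simplices (20): (20 of them)

so the chain groups are C_0 ≅ Z^10, C_1 ≅ Z^30, C_2 ≅ Z^20.

The boundary map ∂_1: C_1 → C_0 is given by ∂[p,q] = [q] − [p].
The 10×30 boundary matrix has rank 9 and Smith normal form diag(1,1,1,1,1,1,1,1,1).

∂_2: C_2 → C_1 maps a triangle to the signed sum of its edges. For instance
  ∂[2,4,9] = [4,9] − [2,9] + [2,4],
  ∂[4,6,7] = [6,7] − [4,7] + [4,6].
This gives a 30×20 integer matrix of rank 20; reducing to Smith normal form yields diagonal entries (1,1,1,1,1,1,1,1,1,1,1,1,1,1,1,1,1,1,1,2).

Computing H_k = (kernel of ∂_k) / (image of ∂_{k+1}):

  H_0: rank C_0 − rank ∂_1 = 10 − 9 = 1, and the invariant factors of ∂_1 are all 1, so H_0 ≅ Z.
  H_1: rank ker ∂_1 − rank ∂_2 = (30 − 9) − 20 = 1, and ∂_2 has invariant factor 2 > 1, so H_1 ≅ Z ⊕ Z/2.
  H_2: rank ker ∂_2 − rank ∂_3 = (20 − 20) − 0 = 0, and there is no ∂_3, so H_2 ≅ 0.

H_0 ≅ Z,  H_1 ≅ Z ⊕ Z/2,  H_2 = 0.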